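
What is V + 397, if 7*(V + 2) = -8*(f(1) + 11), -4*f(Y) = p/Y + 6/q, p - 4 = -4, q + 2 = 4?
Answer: 2683/7 ≈ 383.29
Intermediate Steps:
q = 2 (q = -2 + 4 = 2)
p = 0 (p = 4 - 4 = 0)
f(Y) = -¾ (f(Y) = -(0/Y + 6/2)/4 = -(0 + 6*(½))/4 = -(0 + 3)/4 = -¼*3 = -¾)
V = -96/7 (V = -2 + (-8*(-¾ + 11))/7 = -2 + (-8*41/4)/7 = -2 + (⅐)*(-82) = -2 - 82/7 = -96/7 ≈ -13.714)
V + 397 = -96/7 + 397 = 2683/7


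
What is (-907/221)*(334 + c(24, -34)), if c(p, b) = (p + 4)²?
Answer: -78002/17 ≈ -4588.4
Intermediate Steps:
c(p, b) = (4 + p)²
(-907/221)*(334 + c(24, -34)) = (-907/221)*(334 + (4 + 24)²) = (-907*1/221)*(334 + 28²) = -907*(334 + 784)/221 = -907/221*1118 = -78002/17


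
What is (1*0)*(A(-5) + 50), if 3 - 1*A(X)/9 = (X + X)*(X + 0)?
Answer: 0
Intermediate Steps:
A(X) = 27 - 18*X² (A(X) = 27 - 9*(X + X)*(X + 0) = 27 - 9*2*X*X = 27 - 18*X²)
(1*0)*(A(-5) + 50) = (1*0)*((27 - 18*(-5)²) + 50) = 0*((27 - 18*25) + 50) = 0*((27 - 450) + 50) = 0*(-423 + 50) = 0*(-373) = 0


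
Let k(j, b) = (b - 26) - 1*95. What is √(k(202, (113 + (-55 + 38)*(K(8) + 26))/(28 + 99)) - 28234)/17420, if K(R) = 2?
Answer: I*√114345974/1106170 ≈ 0.0096669*I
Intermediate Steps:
k(j, b) = -121 + b (k(j, b) = (-26 + b) - 95 = -121 + b)
√(k(202, (113 + (-55 + 38)*(K(8) + 26))/(28 + 99)) - 28234)/17420 = √((-121 + (113 + (-55 + 38)*(2 + 26))/(28 + 99)) - 28234)/17420 = √((-121 + (113 - 17*28)/127) - 28234)*(1/17420) = √((-121 + (113 - 476)*(1/127)) - 28234)*(1/17420) = √((-121 - 363*1/127) - 28234)*(1/17420) = √((-121 - 363/127) - 28234)*(1/17420) = √(-15730/127 - 28234)*(1/17420) = √(-3601448/127)*(1/17420) = (2*I*√114345974/127)*(1/17420) = I*√114345974/1106170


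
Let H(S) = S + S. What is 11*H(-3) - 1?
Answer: -67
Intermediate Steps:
H(S) = 2*S
11*H(-3) - 1 = 11*(2*(-3)) - 1 = 11*(-6) - 1 = -66 - 1 = -67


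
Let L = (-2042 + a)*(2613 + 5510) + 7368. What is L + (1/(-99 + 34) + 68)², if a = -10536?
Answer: -431622214789/4225 ≈ -1.0216e+8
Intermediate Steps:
L = -102163726 (L = (-2042 - 10536)*(2613 + 5510) + 7368 = -12578*8123 + 7368 = -102171094 + 7368 = -102163726)
L + (1/(-99 + 34) + 68)² = -102163726 + (1/(-99 + 34) + 68)² = -102163726 + (1/(-65) + 68)² = -102163726 + (-1/65 + 68)² = -102163726 + (4419/65)² = -102163726 + 19527561/4225 = -431622214789/4225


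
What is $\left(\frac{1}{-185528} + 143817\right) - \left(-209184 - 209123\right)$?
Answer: $\frac{104289741471}{185528} \approx 5.6212 \cdot 10^{5}$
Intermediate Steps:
$\left(\frac{1}{-185528} + 143817\right) - \left(-209184 - 209123\right) = \left(- \frac{1}{185528} + 143817\right) - \left(-209184 - 209123\right) = \frac{26682080375}{185528} - -418307 = \frac{26682080375}{185528} + 418307 = \frac{104289741471}{185528}$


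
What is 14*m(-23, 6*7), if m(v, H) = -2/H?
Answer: -⅔ ≈ -0.66667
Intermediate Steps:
14*m(-23, 6*7) = 14*(-2/(6*7)) = 14*(-2/42) = 14*(-2*1/42) = 14*(-1/21) = -⅔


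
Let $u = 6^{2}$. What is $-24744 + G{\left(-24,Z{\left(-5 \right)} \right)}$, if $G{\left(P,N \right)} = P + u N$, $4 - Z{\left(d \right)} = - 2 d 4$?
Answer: $-26064$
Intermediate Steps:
$Z{\left(d \right)} = 4 + 8 d$ ($Z{\left(d \right)} = 4 - - 2 d 4 = 4 - - 8 d = 4 + 8 d$)
$u = 36$
$G{\left(P,N \right)} = P + 36 N$
$-24744 + G{\left(-24,Z{\left(-5 \right)} \right)} = -24744 + \left(-24 + 36 \left(4 + 8 \left(-5\right)\right)\right) = -24744 + \left(-24 + 36 \left(4 - 40\right)\right) = -24744 + \left(-24 + 36 \left(-36\right)\right) = -24744 - 1320 = -26064$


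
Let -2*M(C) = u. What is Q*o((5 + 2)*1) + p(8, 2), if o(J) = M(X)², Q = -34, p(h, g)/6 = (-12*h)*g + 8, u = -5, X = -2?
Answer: -2633/2 ≈ -1316.5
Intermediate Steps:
p(h, g) = 48 - 72*g*h (p(h, g) = 6*((-12*h)*g + 8) = 6*(-12*g*h + 8) = 6*(8 - 12*g*h) = 48 - 72*g*h)
M(C) = 5/2 (M(C) = -½*(-5) = 5/2)
o(J) = 25/4 (o(J) = (5/2)² = 25/4)
Q*o((5 + 2)*1) + p(8, 2) = -34*25/4 + (48 - 72*2*8) = -425/2 + (48 - 1152) = -425/2 - 1104 = -2633/2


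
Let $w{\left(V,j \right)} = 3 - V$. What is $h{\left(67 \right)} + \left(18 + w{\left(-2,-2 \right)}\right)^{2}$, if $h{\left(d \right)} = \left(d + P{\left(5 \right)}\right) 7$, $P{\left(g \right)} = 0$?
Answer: $998$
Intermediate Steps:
$h{\left(d \right)} = 7 d$ ($h{\left(d \right)} = \left(d + 0\right) 7 = d 7 = 7 d$)
$h{\left(67 \right)} + \left(18 + w{\left(-2,-2 \right)}\right)^{2} = 7 \cdot 67 + \left(18 + \left(3 - -2\right)\right)^{2} = 469 + \left(18 + \left(3 + 2\right)\right)^{2} = 469 + \left(18 + 5\right)^{2} = 469 + 23^{2} = 469 + 529 = 998$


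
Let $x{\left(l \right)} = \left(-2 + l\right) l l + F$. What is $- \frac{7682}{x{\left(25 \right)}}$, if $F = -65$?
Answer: $- \frac{3841}{7155} \approx -0.53683$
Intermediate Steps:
$x{\left(l \right)} = -65 + l^{2} \left(-2 + l\right)$ ($x{\left(l \right)} = \left(-2 + l\right) l l - 65 = l \left(-2 + l\right) l - 65 = l^{2} \left(-2 + l\right) - 65 = -65 + l^{2} \left(-2 + l\right)$)
$- \frac{7682}{x{\left(25 \right)}} = - \frac{7682}{-65 + 25^{3} - 2 \cdot 25^{2}} = - \frac{7682}{-65 + 15625 - 1250} = - \frac{7682}{14310} = \left(-7682\right) \frac{1}{14310} = - \frac{3841}{7155}$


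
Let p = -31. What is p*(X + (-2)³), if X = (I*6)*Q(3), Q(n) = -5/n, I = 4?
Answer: 1488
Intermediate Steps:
X = -40 (X = (4*6)*(-5/3) = 24*(-5*⅓) = 24*(-5/3) = -40)
p*(X + (-2)³) = -31*(-40 + (-2)³) = -31*(-40 - 8) = -31*(-48) = 1488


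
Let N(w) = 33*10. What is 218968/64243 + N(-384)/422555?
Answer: 18509444686/5429240173 ≈ 3.4092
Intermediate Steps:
N(w) = 330
218968/64243 + N(-384)/422555 = 218968/64243 + 330/422555 = 218968*(1/64243) + 330*(1/422555) = 218968/64243 + 66/84511 = 18509444686/5429240173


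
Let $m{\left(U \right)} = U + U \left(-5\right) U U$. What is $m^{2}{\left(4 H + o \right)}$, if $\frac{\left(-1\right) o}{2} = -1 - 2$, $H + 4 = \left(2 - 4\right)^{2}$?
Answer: $1153476$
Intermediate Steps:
$H = 0$ ($H = -4 + \left(2 - 4\right)^{2} = -4 + \left(-2\right)^{2} = -4 + 4 = 0$)
$o = 6$ ($o = - 2 \left(-1 - 2\right) = \left(-2\right) \left(-3\right) = 6$)
$m{\left(U \right)} = U - 5 U^{3}$ ($m{\left(U \right)} = U + - 5 U U U = U + - 5 U^{2} U = U - 5 U^{3}$)
$m^{2}{\left(4 H + o \right)} = \left(\left(4 \cdot 0 + 6\right) - 5 \left(4 \cdot 0 + 6\right)^{3}\right)^{2} = \left(\left(0 + 6\right) - 5 \left(0 + 6\right)^{3}\right)^{2} = \left(6 - 5 \cdot 6^{3}\right)^{2} = \left(6 - 1080\right)^{2} = \left(-1074\right)^{2} = 1153476$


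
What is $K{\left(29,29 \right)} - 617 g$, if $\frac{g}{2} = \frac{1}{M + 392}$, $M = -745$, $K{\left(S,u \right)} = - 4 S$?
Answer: $- \frac{39714}{353} \approx -112.5$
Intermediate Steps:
$g = - \frac{2}{353}$ ($g = \frac{2}{-745 + 392} = \frac{2}{-353} = 2 \left(- \frac{1}{353}\right) = - \frac{2}{353} \approx -0.0056657$)
$K{\left(29,29 \right)} - 617 g = \left(-4\right) 29 - - \frac{1234}{353} = -116 + \frac{1234}{353} = - \frac{39714}{353}$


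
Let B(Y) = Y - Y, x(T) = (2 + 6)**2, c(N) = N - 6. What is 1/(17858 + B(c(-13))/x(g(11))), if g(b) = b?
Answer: 1/17858 ≈ 5.5997e-5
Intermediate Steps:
c(N) = -6 + N
x(T) = 64 (x(T) = 8**2 = 64)
B(Y) = 0
1/(17858 + B(c(-13))/x(g(11))) = 1/(17858 + 0/64) = 1/(17858 + 0*(1/64)) = 1/(17858 + 0) = 1/17858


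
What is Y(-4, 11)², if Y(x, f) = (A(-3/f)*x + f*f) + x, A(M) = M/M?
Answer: 12769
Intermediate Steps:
A(M) = 1
Y(x, f) = f² + 2*x (Y(x, f) = (1*x + f*f) + x = (x + f²) + x = f² + 2*x)
Y(-4, 11)² = (11² + 2*(-4))² = (121 - 8)² = 113² = 12769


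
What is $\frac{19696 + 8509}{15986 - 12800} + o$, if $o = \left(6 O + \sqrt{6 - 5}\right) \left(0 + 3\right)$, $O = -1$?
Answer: $- \frac{19585}{3186} \approx -6.1472$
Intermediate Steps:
$o = -15$ ($o = \left(6 \left(-1\right) + \sqrt{6 - 5}\right) \left(0 + 3\right) = \left(-6 + \sqrt{1}\right) 3 = \left(-6 + 1\right) 3 = \left(-5\right) 3 = -15$)
$\frac{19696 + 8509}{15986 - 12800} + o = \frac{19696 + 8509}{15986 - 12800} - 15 = \frac{28205}{3186} - 15 = - \frac{19585}{3186}$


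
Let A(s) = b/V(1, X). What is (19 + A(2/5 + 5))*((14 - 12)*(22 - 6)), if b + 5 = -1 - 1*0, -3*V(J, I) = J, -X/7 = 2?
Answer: 1184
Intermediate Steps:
X = -14 (X = -7*2 = -14)
V(J, I) = -J/3
b = -6 (b = -5 + (-1 - 1*0) = -5 + (-1 + 0) = -5 - 1 = -6)
A(s) = 18 (A(s) = -6/((-⅓*1)) = -6/(-⅓) = -6*(-3) = 18)
(19 + A(2/5 + 5))*((14 - 12)*(22 - 6)) = (19 + 18)*((14 - 12)*(22 - 6)) = 37*(2*16) = 37*32 = 1184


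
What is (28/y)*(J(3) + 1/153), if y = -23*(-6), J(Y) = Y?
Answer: 280/459 ≈ 0.61002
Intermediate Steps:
y = 138
(28/y)*(J(3) + 1/153) = (28/138)*(3 + 1/153) = (28*(1/138))*(3 + 1/153) = (14/69)*(460/153) = 280/459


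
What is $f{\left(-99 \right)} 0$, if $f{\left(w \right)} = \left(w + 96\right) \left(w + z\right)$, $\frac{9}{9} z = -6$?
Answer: $0$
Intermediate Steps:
$z = -6$
$f{\left(w \right)} = \left(-6 + w\right) \left(96 + w\right)$ ($f{\left(w \right)} = \left(w + 96\right) \left(w - 6\right) = \left(96 + w\right) \left(-6 + w\right) = \left(-6 + w\right) \left(96 + w\right)$)
$f{\left(-99 \right)} 0 = \left(-576 + \left(-99\right)^{2} + 90 \left(-99\right)\right) 0 = \left(-576 + 9801 - 8910\right) 0 = 315 \cdot 0 = 0$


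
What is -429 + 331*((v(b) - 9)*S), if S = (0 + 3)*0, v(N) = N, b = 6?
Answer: -429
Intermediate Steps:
S = 0 (S = 3*0 = 0)
-429 + 331*((v(b) - 9)*S) = -429 + 331*((6 - 9)*0) = -429 + 331*(-3*0) = -429 + 331*0 = -429 + 0 = -429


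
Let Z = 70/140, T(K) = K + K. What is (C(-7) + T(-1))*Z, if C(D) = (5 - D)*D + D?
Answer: -93/2 ≈ -46.500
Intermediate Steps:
T(K) = 2*K
C(D) = D + D*(5 - D) (C(D) = D*(5 - D) + D = D + D*(5 - D))
Z = ½ (Z = 70*(1/140) = ½ ≈ 0.50000)
(C(-7) + T(-1))*Z = (-7*(6 - 1*(-7)) + 2*(-1))*(½) = (-7*(6 + 7) - 2)*(½) = (-7*13 - 2)*(½) = (-91 - 2)*(½) = -93*½ = -93/2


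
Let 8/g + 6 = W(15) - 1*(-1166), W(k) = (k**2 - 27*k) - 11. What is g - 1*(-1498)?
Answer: 1451570/969 ≈ 1498.0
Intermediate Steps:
W(k) = -11 + k**2 - 27*k
g = 8/969 (g = 8/(-6 + ((-11 + 15**2 - 27*15) - 1*(-1166))) = 8/(-6 + ((-11 + 225 - 405) + 1166)) = 8/(-6 + (-191 + 1166)) = 8/(-6 + 975) = 8/969 ≈ 0.0082559)
g - 1*(-1498) = 8/969 - 1*(-1498) = 8/969 + 1498 = 1451570/969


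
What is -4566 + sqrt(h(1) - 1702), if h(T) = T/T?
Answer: -4566 + 9*I*sqrt(21) ≈ -4566.0 + 41.243*I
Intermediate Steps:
h(T) = 1
-4566 + sqrt(h(1) - 1702) = -4566 + sqrt(1 - 1702) = -4566 + sqrt(-1701) = -4566 + 9*I*sqrt(21)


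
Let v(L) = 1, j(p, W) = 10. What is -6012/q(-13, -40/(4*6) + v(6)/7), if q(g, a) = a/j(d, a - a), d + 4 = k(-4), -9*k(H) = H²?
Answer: 157815/4 ≈ 39454.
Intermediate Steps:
k(H) = -H²/9
d = -52/9 (d = -4 - ⅑*(-4)² = -4 - ⅑*16 = -4 - 16/9 = -52/9 ≈ -5.7778)
q(g, a) = a/10
-6012/q(-13, -40/(4*6) + v(6)/7) = -6012*10/(-40/(4*6) + 1/7) = -6012*10/(-40/24 + 1*(⅐)) = -6012*10/(-40*1/24 + ⅐) = -6012*10/(-5/3 + ⅐) = -6012/((⅒)*(-32/21)) = -6012/(-16/105) = -6012*(-105/16) = 157815/4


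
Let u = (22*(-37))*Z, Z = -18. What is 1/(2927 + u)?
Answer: 1/17579 ≈ 5.6886e-5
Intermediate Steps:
u = 14652 (u = (22*(-37))*(-18) = -814*(-18) = 14652)
1/(2927 + u) = 1/(2927 + 14652) = 1/17579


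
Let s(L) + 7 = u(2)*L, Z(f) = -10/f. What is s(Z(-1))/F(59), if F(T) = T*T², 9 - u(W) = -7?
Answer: 153/205379 ≈ 0.00074496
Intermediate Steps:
u(W) = 16 (u(W) = 9 - 1*(-7) = 9 + 7 = 16)
s(L) = -7 + 16*L
F(T) = T³
s(Z(-1))/F(59) = (-7 + 16*(-10/(-1)))/(59³) = (-7 + 16*(-10*(-1)))/205379 = (-7 + 16*10)*(1/205379) = (-7 + 160)*(1/205379) = 153*(1/205379) = 153/205379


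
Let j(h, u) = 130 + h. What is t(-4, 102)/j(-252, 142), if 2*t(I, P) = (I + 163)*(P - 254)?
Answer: 6042/61 ≈ 99.049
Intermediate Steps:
t(I, P) = (-254 + P)*(163 + I)/2 (t(I, P) = ((I + 163)*(P - 254))/2 = ((163 + I)*(-254 + P))/2 = ((-254 + P)*(163 + I))/2 = (-254 + P)*(163 + I)/2)
t(-4, 102)/j(-252, 142) = (-20701 - 127*(-4) + (163/2)*102 + (½)*(-4)*102)/(130 - 252) = (-20701 + 508 + 8313 - 204)/(-122) = -12084*(-1/122) = 6042/61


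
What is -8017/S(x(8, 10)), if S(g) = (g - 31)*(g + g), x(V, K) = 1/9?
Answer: 649377/556 ≈ 1167.9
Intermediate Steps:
x(V, K) = ⅑
S(g) = 2*g*(-31 + g) (S(g) = (-31 + g)*(2*g) = 2*g*(-31 + g))
-8017/S(x(8, 10)) = -8017*9/(2*(-31 + ⅑)) = -8017/(2*(⅑)*(-278/9)) = -8017/(-556/81) = -8017*(-81/556) = 649377/556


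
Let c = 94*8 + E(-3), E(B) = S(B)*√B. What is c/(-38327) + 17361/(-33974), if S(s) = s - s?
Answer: -690943495/1302121498 ≈ -0.53063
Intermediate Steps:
S(s) = 0
E(B) = 0 (E(B) = 0*√B = 0)
c = 752 (c = 94*8 + 0 = 752 + 0 = 752)
c/(-38327) + 17361/(-33974) = 752/(-38327) + 17361/(-33974) = 752*(-1/38327) + 17361*(-1/33974) = -752/38327 - 17361/33974 = -690943495/1302121498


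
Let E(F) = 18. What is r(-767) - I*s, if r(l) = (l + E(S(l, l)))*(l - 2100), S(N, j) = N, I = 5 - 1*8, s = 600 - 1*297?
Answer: 2148292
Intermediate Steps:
s = 303 (s = 600 - 297 = 303)
I = -3 (I = 5 - 8 = -3)
r(l) = (-2100 + l)*(18 + l) (r(l) = (l + 18)*(l - 2100) = (18 + l)*(-2100 + l) = (-2100 + l)*(18 + l))
r(-767) - I*s = (-37800 + (-767)² - 2082*(-767)) - (-3)*303 = (-37800 + 588289 + 1596894) - 1*(-909) = 2147383 + 909 = 2148292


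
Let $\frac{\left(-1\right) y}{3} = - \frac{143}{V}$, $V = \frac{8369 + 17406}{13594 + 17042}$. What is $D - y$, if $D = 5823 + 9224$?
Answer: $\frac{374693581}{25775} \approx 14537.0$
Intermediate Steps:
$V = \frac{25775}{30636} \approx 0.84133$
$D = 15047$
$y = \frac{13142844}{25775}$ ($y = - 3 \left(- \frac{143}{\frac{25775}{30636}}\right) = - 3 \left(\left(-143\right) \frac{30636}{25775}\right) = \left(-3\right) \left(- \frac{4380948}{25775}\right) = \frac{13142844}{25775} \approx 509.91$)
$D - y = 15047 - \frac{13142844}{25775} = \frac{374693581}{25775}$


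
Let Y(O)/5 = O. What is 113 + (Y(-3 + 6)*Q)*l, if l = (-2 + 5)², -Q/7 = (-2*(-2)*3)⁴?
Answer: -19595407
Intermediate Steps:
Y(O) = 5*O
Q = -145152 (Q = -7*(-2*(-2)*3)⁴ = -7*(4*3)⁴ = -7*12⁴ = -7*20736 = -145152)
l = 9 (l = 3² = 9)
113 + (Y(-3 + 6)*Q)*l = 113 + ((5*(-3 + 6))*(-145152))*9 = 113 + ((5*3)*(-145152))*9 = 113 + (15*(-145152))*9 = 113 - 2177280*9 = 113 - 19595520 = -19595407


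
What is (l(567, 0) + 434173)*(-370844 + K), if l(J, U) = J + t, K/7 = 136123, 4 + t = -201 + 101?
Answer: 252965540812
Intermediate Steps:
t = -104 (t = -4 + (-201 + 101) = -4 - 100 = -104)
K = 952861 (K = 7*136123 = 952861)
l(J, U) = -104 + J (l(J, U) = J - 104 = -104 + J)
(l(567, 0) + 434173)*(-370844 + K) = ((-104 + 567) + 434173)*(-370844 + 952861) = (463 + 434173)*582017 = 434636*582017 = 252965540812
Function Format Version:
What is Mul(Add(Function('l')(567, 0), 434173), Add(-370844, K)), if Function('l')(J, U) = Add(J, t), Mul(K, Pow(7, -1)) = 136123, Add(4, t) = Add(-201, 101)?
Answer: 252965540812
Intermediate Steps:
t = -104 (t = Add(-4, Add(-201, 101)) = Add(-4, -100) = -104)
K = 952861 (K = Mul(7, 136123) = 952861)
Function('l')(J, U) = Add(-104, J) (Function('l')(J, U) = Add(J, -104) = Add(-104, J))
Mul(Add(Function('l')(567, 0), 434173), Add(-370844, K)) = Mul(Add(Add(-104, 567), 434173), Add(-370844, 952861)) = Mul(Add(463, 434173), 582017) = Mul(434636, 582017) = 252965540812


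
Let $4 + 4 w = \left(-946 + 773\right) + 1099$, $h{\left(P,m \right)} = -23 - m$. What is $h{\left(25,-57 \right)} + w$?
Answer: $\frac{529}{2} \approx 264.5$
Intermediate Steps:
$w = \frac{461}{2}$ ($w = -1 + \frac{\left(-946 + 773\right) + 1099}{4} = -1 + \frac{-173 + 1099}{4} = -1 + \frac{1}{4} \cdot 926 = -1 + \frac{463}{2} = \frac{461}{2} \approx 230.5$)
$h{\left(25,-57 \right)} + w = \left(-23 - -57\right) + \frac{461}{2} = \left(-23 + 57\right) + \frac{461}{2} = 34 + \frac{461}{2} = \frac{529}{2}$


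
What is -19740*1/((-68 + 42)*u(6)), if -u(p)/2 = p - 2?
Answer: -4935/52 ≈ -94.904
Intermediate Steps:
u(p) = 4 - 2*p (u(p) = -2*(p - 2) = -2*(-2 + p) = 4 - 2*p)
-19740*1/((-68 + 42)*u(6)) = -19740*1/((-68 + 42)*(4 - 2*6)) = -19740*(-1/(26*(4 - 12))) = -19740/((-8*(-26))) = -19740/208 = -19740*1/208 = -4935/52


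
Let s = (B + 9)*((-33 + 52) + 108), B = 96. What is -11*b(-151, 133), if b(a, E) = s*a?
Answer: 22149435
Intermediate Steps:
s = 13335 (s = (96 + 9)*((-33 + 52) + 108) = 105*(19 + 108) = 105*127 = 13335)
b(a, E) = 13335*a
-11*b(-151, 133) = -146685*(-151) = -11*(-2013585) = 22149435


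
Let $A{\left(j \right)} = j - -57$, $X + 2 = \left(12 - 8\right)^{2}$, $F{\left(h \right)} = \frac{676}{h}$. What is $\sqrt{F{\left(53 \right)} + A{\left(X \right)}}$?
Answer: $\frac{\sqrt{235267}}{53} \approx 9.1518$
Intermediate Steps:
$X = 14$ ($X = -2 + \left(12 - 8\right)^{2} = -2 + 4^{2} = -2 + 16 = 14$)
$A{\left(j \right)} = 57 + j$ ($A{\left(j \right)} = j + 57 = 57 + j$)
$\sqrt{F{\left(53 \right)} + A{\left(X \right)}} = \sqrt{\frac{676}{53} + \left(57 + 14\right)} = \sqrt{676 \cdot \frac{1}{53} + 71} = \sqrt{\frac{676}{53} + 71} = \sqrt{\frac{4439}{53}} = \frac{\sqrt{235267}}{53}$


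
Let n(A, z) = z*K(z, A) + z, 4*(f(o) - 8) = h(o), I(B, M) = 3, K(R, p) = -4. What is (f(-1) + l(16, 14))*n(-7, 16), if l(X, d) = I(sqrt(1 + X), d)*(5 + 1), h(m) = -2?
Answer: -1224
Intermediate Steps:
f(o) = 15/2 (f(o) = 8 + (1/4)*(-2) = 8 - 1/2 = 15/2)
n(A, z) = -3*z (n(A, z) = z*(-4) + z = -4*z + z = -3*z)
l(X, d) = 18 (l(X, d) = 3*(5 + 1) = 3*6 = 18)
(f(-1) + l(16, 14))*n(-7, 16) = (15/2 + 18)*(-3*16) = (51/2)*(-48) = -1224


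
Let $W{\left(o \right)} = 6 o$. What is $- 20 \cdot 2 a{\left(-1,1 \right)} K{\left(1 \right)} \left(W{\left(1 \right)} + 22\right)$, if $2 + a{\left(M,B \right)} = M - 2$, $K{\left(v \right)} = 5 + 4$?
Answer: $50400$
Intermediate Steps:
$K{\left(v \right)} = 9$
$a{\left(M,B \right)} = -4 + M$ ($a{\left(M,B \right)} = -2 + \left(M - 2\right) = -2 + \left(-2 + M\right) = -4 + M$)
$- 20 \cdot 2 a{\left(-1,1 \right)} K{\left(1 \right)} \left(W{\left(1 \right)} + 22\right) = - 20 \cdot 2 \left(-4 - 1\right) 9 \left(6 \cdot 1 + 22\right) = - 20 \cdot 2 \left(-5\right) 9 \left(6 + 22\right) = - 20 \left(\left(-10\right) 9\right) 28 = \left(-20\right) \left(-90\right) 28 = 1800 \cdot 28 = 50400$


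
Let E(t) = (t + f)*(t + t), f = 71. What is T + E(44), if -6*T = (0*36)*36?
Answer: 10120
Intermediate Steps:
E(t) = 2*t*(71 + t) (E(t) = (t + 71)*(t + t) = (71 + t)*(2*t) = 2*t*(71 + t))
T = 0 (T = -0*36*36/6 = -0*36 = -1/6*0 = 0)
T + E(44) = 0 + 2*44*(71 + 44) = 0 + 2*44*115 = 0 + 10120 = 10120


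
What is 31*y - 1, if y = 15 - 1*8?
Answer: 216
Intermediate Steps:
y = 7 (y = 15 - 8 = 7)
31*y - 1 = 31*7 - 1 = 217 - 1 = 216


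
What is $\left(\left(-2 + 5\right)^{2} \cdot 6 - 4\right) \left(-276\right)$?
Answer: $-13800$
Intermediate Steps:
$\left(\left(-2 + 5\right)^{2} \cdot 6 - 4\right) \left(-276\right) = \left(3^{2} \cdot 6 - 4\right) \left(-276\right) = \left(9 \cdot 6 - 4\right) \left(-276\right) = \left(54 - 4\right) \left(-276\right) = 50 \left(-276\right) = -13800$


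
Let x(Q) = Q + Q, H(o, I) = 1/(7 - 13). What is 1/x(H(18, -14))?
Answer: -3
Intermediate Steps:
H(o, I) = -⅙ (H(o, I) = 1/(-6) = -⅙)
x(Q) = 2*Q
1/x(H(18, -14)) = 1/(2*(-⅙)) = 1/(-⅓) = -3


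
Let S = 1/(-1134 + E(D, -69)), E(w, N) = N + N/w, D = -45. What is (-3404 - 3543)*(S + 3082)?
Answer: -385862702183/18022 ≈ -2.1411e+7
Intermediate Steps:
S = -15/18022 (S = 1/(-1134 + (-69 - 69/(-45))) = 1/(-1134 + (-69 - 69*(-1/45))) = 1/(-1134 + (-69 + 23/15)) = 1/(-1134 - 1012/15) = 1/(-18022/15) = -15/18022 ≈ -0.00083232)
(-3404 - 3543)*(S + 3082) = (-3404 - 3543)*(-15/18022 + 3082) = -6947*55543789/18022 = -385862702183/18022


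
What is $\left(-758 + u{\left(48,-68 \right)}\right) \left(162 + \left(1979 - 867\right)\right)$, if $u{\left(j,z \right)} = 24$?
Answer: $-935116$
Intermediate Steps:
$\left(-758 + u{\left(48,-68 \right)}\right) \left(162 + \left(1979 - 867\right)\right) = \left(-758 + 24\right) \left(162 + \left(1979 - 867\right)\right) = - 734 \left(162 + 1112\right) = \left(-734\right) 1274 = -935116$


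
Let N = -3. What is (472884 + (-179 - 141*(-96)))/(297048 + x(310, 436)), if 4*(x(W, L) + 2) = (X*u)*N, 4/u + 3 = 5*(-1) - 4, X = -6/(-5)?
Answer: 4862410/2970463 ≈ 1.6369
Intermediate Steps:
X = 6/5 (X = -6*(-⅕) = 6/5 ≈ 1.2000)
u = -⅓ (u = 4/(-3 + (5*(-1) - 4)) = 4/(-3 + (-5 - 4)) = 4/(-3 - 9) = 4/(-12) = 4*(-1/12) = -⅓ ≈ -0.33333)
x(W, L) = -17/10 (x(W, L) = -2 + (((6/5)*(-⅓))*(-3))/4 = -2 + (-⅖*(-3))/4 = -2 + (¼)*(6/5) = -2 + 3/10 = -17/10)
(472884 + (-179 - 141*(-96)))/(297048 + x(310, 436)) = (472884 + (-179 - 141*(-96)))/(297048 - 17/10) = (472884 + (-179 + 13536))/(2970463/10) = (472884 + 13357)*(10/2970463) = 486241*(10/2970463) = 4862410/2970463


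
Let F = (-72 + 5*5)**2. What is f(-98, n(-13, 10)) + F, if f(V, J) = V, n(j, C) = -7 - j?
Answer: 2111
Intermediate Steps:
F = 2209 (F = (-72 + 25)**2 = (-47)**2 = 2209)
f(-98, n(-13, 10)) + F = -98 + 2209 = 2111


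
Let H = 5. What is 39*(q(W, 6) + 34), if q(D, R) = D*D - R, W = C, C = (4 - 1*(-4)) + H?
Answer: 7683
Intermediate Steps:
C = 13 (C = (4 - 1*(-4)) + 5 = (4 + 4) + 5 = 8 + 5 = 13)
W = 13
q(D, R) = D² - R
39*(q(W, 6) + 34) = 39*((13² - 1*6) + 34) = 39*((169 - 6) + 34) = 39*(163 + 34) = 39*197 = 7683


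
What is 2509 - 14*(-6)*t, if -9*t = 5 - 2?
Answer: 2481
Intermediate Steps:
t = -⅓ (t = -(5 - 2)/9 = -⅑*3 = -⅓ ≈ -0.33333)
2509 - 14*(-6)*t = 2509 - 14*(-6)*(-1)/3 = 2509 - (-84)*(-1)/3 = 2509 - 1*28 = 2509 - 28 = 2481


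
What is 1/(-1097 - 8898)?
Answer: -1/9995 ≈ -0.00010005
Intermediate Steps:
1/(-1097 - 8898) = 1/(-9995) = -1/9995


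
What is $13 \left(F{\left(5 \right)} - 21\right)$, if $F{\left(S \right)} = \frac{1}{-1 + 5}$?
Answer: $- \frac{1079}{4} \approx -269.75$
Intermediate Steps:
$F{\left(S \right)} = \frac{1}{4}$
$13 \left(F{\left(5 \right)} - 21\right) = 13 \left(\frac{1}{4} - 21\right) = 13 \left(- \frac{83}{4}\right) = - \frac{1079}{4}$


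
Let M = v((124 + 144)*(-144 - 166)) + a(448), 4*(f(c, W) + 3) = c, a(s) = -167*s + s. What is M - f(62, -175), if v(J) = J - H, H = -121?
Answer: -314679/2 ≈ -1.5734e+5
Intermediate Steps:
a(s) = -166*s
f(c, W) = -3 + c/4
v(J) = 121 + J (v(J) = J - 1*(-121) = J + 121 = 121 + J)
M = -157327 (M = (121 + (124 + 144)*(-144 - 166)) - 166*448 = (121 + 268*(-310)) - 74368 = (121 - 83080) - 74368 = -82959 - 74368 = -157327)
M - f(62, -175) = -157327 - (-3 + (¼)*62) = -157327 - (-3 + 31/2) = -157327 - 1*25/2 = -157327 - 25/2 = -314679/2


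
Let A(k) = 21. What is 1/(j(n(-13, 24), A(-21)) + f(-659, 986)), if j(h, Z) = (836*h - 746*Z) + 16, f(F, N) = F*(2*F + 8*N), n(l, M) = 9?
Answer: -1/4337756 ≈ -2.3053e-7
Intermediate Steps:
j(h, Z) = 16 - 746*Z + 836*h (j(h, Z) = (-746*Z + 836*h) + 16 = 16 - 746*Z + 836*h)
1/(j(n(-13, 24), A(-21)) + f(-659, 986)) = 1/((16 - 746*21 + 836*9) + 2*(-659)*(-659 + 4*986)) = 1/((16 - 15666 + 7524) + 2*(-659)*(-659 + 3944)) = 1/(-8126 + 2*(-659)*3285) = 1/(-8126 - 4329630) = 1/(-4337756) = -1/4337756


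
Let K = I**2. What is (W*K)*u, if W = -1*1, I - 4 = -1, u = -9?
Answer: 81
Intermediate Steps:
I = 3 (I = 4 - 1 = 3)
W = -1
K = 9 (K = 3**2 = 9)
(W*K)*u = -1*9*(-9) = -9*(-9) = 81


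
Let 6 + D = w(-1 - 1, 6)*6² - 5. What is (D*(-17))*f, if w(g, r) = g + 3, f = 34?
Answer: -14450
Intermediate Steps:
w(g, r) = 3 + g
D = 25 (D = -6 + ((3 + (-1 - 1))*6² - 5) = -6 + ((3 - 2)*36 - 5) = -6 + (1*36 - 5) = -6 + (36 - 5) = -6 + 31 = 25)
(D*(-17))*f = (25*(-17))*34 = -425*34 = -14450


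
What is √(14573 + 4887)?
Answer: 2*√4865 ≈ 139.50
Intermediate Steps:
√(14573 + 4887) = √19460 = 2*√4865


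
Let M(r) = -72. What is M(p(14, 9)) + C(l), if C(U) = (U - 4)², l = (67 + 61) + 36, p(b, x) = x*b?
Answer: 25528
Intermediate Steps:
p(b, x) = b*x
l = 164 (l = 128 + 36 = 164)
C(U) = (-4 + U)²
M(p(14, 9)) + C(l) = -72 + (-4 + 164)² = -72 + 160² = -72 + 25600 = 25528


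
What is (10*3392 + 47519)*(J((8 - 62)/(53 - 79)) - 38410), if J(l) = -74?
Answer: -3134098476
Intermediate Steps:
(10*3392 + 47519)*(J((8 - 62)/(53 - 79)) - 38410) = (10*3392 + 47519)*(-74 - 38410) = (33920 + 47519)*(-38484) = 81439*(-38484) = -3134098476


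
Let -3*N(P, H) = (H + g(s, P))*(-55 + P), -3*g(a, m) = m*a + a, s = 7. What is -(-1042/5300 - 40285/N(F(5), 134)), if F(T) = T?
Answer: 431189/21200 ≈ 20.339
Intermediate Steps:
g(a, m) = -a/3 - a*m/3 (g(a, m) = -(m*a + a)/3 = -(a*m + a)/3 = -(a + a*m)/3 = -a/3 - a*m/3)
N(P, H) = -(-55 + P)*(-7/3 + H - 7*P/3)/3 (N(P, H) = -(H - 1/3*7*(1 + P))*(-55 + P)/3 = -(H + (-7/3 - 7*P/3))*(-55 + P)/3 = -(-7/3 + H - 7*P/3)*(-55 + P)/3 = -(-55 + P)*(-7/3 + H - 7*P/3)/3)
-(-1042/5300 - 40285/N(F(5), 134)) = -(-1042/5300 - 40285/(-385/9 - 42*5 + (7/9)*5**2 + (55/3)*134 - 1/3*134*5)) = -(-1042*1/5300 - 40285/(-385/9 - 210 + (7/9)*25 + 7370/3 - 670/3)) = -(-521/2650 - 40285/(-385/9 - 210 + 175/9 + 7370/3 - 670/3)) = -(-521/2650 - 40285/2000) = -(-521/2650 - 40285*1/2000) = -(-521/2650 - 8057/400) = -1*(-431189/21200) = 431189/21200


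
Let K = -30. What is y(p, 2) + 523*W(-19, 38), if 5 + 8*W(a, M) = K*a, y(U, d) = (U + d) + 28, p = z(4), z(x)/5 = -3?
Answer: 295615/8 ≈ 36952.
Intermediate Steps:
z(x) = -15 (z(x) = 5*(-3) = -15)
p = -15
y(U, d) = 28 + U + d
W(a, M) = -5/8 - 15*a/4 (W(a, M) = -5/8 + (-30*a)/8 = -5/8 - 15*a/4)
y(p, 2) + 523*W(-19, 38) = (28 - 15 + 2) + 523*(-5/8 - 15/4*(-19)) = 15 + 523*(-5/8 + 285/4) = 15 + 523*(565/8) = 15 + 295495/8 = 295615/8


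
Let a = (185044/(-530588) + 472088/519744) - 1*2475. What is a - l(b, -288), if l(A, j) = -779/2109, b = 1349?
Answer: -788879781659135/318858980952 ≈ -2474.1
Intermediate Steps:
a = -21324258335131/8617810296 (a = (185044*(-1/530588) + 472088*(1/519744)) - 2475 = (-46261/132647 + 59011/64968) - 2475 = 4822147469/8617810296 - 2475 = -21324258335131/8617810296 ≈ -2474.4)
l(A, j) = -41/111 (l(A, j) = -779*1/2109 = -41/111)
a - l(b, -288) = -21324258335131/8617810296 - 1*(-41/111) = -21324258335131/8617810296 + 41/111 = -788879781659135/318858980952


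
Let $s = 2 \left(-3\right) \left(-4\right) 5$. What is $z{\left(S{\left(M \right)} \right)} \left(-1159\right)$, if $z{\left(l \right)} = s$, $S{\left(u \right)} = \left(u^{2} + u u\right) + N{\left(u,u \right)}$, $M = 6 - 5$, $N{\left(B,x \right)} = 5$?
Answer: $-139080$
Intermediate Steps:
$s = 120$ ($s = 2 \cdot 12 \cdot 5 = 2 \cdot 60 = 120$)
$M = 1$ ($M = 6 - 5 = 1$)
$S{\left(u \right)} = 5 + 2 u^{2}$ ($S{\left(u \right)} = \left(u^{2} + u u\right) + 5 = \left(u^{2} + u^{2}\right) + 5 = 2 u^{2} + 5 = 5 + 2 u^{2}$)
$z{\left(l \right)} = 120$
$z{\left(S{\left(M \right)} \right)} \left(-1159\right) = 120 \left(-1159\right) = -139080$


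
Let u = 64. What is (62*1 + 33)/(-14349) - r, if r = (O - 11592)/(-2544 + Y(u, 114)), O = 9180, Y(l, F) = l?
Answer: -8711347/8896380 ≈ -0.97920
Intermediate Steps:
r = 603/620 (r = (9180 - 11592)/(-2544 + 64) = -2412/(-2480) = -2412*(-1/2480) = 603/620 ≈ 0.97258)
(62*1 + 33)/(-14349) - r = (62*1 + 33)/(-14349) - 1*603/620 = (62 + 33)*(-1/14349) - 603/620 = 95*(-1/14349) - 603/620 = -95/14349 - 603/620 = -8711347/8896380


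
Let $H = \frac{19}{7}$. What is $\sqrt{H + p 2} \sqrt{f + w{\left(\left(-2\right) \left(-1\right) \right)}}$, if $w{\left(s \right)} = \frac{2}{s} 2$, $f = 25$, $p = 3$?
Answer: $\frac{3 \sqrt{1281}}{7} \approx 15.339$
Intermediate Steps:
$H = \frac{19}{7}$ ($H = 19 \cdot \frac{1}{7} = \frac{19}{7} \approx 2.7143$)
$w{\left(s \right)} = \frac{4}{s}$
$\sqrt{H + p 2} \sqrt{f + w{\left(\left(-2\right) \left(-1\right) \right)}} = \sqrt{\frac{19}{7} + 3 \cdot 2} \sqrt{25 + \frac{4}{\left(-2\right) \left(-1\right)}} = \sqrt{\frac{19}{7} + 6} \sqrt{25 + \frac{4}{2}} = \sqrt{\frac{61}{7}} \sqrt{25 + 4 \cdot \frac{1}{2}} = \frac{\sqrt{427}}{7} \sqrt{25 + 2} = \frac{\sqrt{427}}{7} \sqrt{27} = \frac{\sqrt{427}}{7} \cdot 3 \sqrt{3} = \frac{3 \sqrt{1281}}{7}$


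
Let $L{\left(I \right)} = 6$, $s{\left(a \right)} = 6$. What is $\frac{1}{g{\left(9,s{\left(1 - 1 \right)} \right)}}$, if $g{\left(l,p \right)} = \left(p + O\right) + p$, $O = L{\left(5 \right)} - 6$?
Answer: $\frac{1}{12} \approx 0.083333$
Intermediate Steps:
$O = 0$ ($O = 6 - 6 = 0$)
$g{\left(l,p \right)} = 2 p$ ($g{\left(l,p \right)} = \left(p + 0\right) + p = p + p = 2 p$)
$\frac{1}{g{\left(9,s{\left(1 - 1 \right)} \right)}} = \frac{1}{2 \cdot 6} = \frac{1}{12}$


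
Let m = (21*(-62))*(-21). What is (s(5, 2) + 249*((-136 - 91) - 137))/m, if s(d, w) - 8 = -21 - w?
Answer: -30217/9114 ≈ -3.3154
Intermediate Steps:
s(d, w) = -13 - w (s(d, w) = 8 + (-21 - w) = -13 - w)
m = 27342 (m = -1302*(-21) = 27342)
(s(5, 2) + 249*((-136 - 91) - 137))/m = ((-13 - 1*2) + 249*((-136 - 91) - 137))/27342 = ((-13 - 2) + 249*(-227 - 137))*(1/27342) = (-15 + 249*(-364))*(1/27342) = (-15 - 90636)*(1/27342) = -90651*1/27342 = -30217/9114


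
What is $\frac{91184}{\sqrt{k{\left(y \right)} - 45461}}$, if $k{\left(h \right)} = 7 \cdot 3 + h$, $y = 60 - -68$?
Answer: $- \frac{5699 i \sqrt{177}}{177} \approx - 428.36 i$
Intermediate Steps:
$y = 128$ ($y = 60 + 68 = 128$)
$k{\left(h \right)} = 21 + h$
$\frac{91184}{\sqrt{k{\left(y \right)} - 45461}} = \frac{91184}{\sqrt{\left(21 + 128\right) - 45461}} = \frac{91184}{\sqrt{149 - 45461}} = \frac{91184}{\sqrt{-45312}} = \frac{91184}{16 i \sqrt{177}} = 91184 \left(- \frac{i \sqrt{177}}{2832}\right) = - \frac{5699 i \sqrt{177}}{177}$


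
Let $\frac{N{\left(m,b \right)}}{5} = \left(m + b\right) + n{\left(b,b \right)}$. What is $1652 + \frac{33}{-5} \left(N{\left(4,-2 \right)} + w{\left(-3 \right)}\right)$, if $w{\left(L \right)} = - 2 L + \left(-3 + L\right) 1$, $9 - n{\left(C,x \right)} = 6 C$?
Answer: $893$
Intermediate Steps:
$n{\left(C,x \right)} = 9 - 6 C$
$w{\left(L \right)} = -3 - L$ ($w{\left(L \right)} = - 2 L + \left(-3 + L\right) = -3 - L$)
$N{\left(m,b \right)} = 45 - 25 b + 5 m$ ($N{\left(m,b \right)} = 5 \left(\left(m + b\right) - \left(-9 + 6 b\right)\right) = 5 \left(\left(b + m\right) - \left(-9 + 6 b\right)\right) = 5 \left(9 + m - 5 b\right) = 45 - 25 b + 5 m$)
$1652 + \frac{33}{-5} \left(N{\left(4,-2 \right)} + w{\left(-3 \right)}\right) = 1652 + \frac{33}{-5} \left(\left(45 - -50 + 5 \cdot 4\right) - 0\right) = 1652 + 33 \left(- \frac{1}{5}\right) \left(\left(45 + 50 + 20\right) + \left(-3 + 3\right)\right) = 1652 - \frac{33 \left(115 + 0\right)}{5} = 1652 - 759 = 893$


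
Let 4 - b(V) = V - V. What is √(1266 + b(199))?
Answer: √1270 ≈ 35.637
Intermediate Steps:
b(V) = 4 (b(V) = 4 - (V - V) = 4 - 1*0 = 4 + 0 = 4)
√(1266 + b(199)) = √(1266 + 4) = √1270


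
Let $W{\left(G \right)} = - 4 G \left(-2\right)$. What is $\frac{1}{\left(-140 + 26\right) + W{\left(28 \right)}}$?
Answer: $\frac{1}{110} \approx 0.0090909$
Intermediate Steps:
$W{\left(G \right)} = 8 G$
$\frac{1}{\left(-140 + 26\right) + W{\left(28 \right)}} = \frac{1}{\left(-140 + 26\right) + 8 \cdot 28} = \frac{1}{-114 + 224} = \frac{1}{110}$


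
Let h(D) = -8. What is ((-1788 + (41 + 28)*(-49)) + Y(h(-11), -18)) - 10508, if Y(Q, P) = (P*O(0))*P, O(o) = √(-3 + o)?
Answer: -15677 + 324*I*√3 ≈ -15677.0 + 561.18*I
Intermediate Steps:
Y(Q, P) = I*√3*P² (Y(Q, P) = (P*√(-3 + 0))*P = (P*√(-3))*P = (P*(I*√3))*P = (I*P*√3)*P = I*√3*P²)
((-1788 + (41 + 28)*(-49)) + Y(h(-11), -18)) - 10508 = ((-1788 + (41 + 28)*(-49)) + I*√3*(-18)²) - 10508 = ((-1788 + 69*(-49)) + I*√3*324) - 10508 = ((-1788 - 3381) + 324*I*√3) - 10508 = (-5169 + 324*I*√3) - 10508 = -15677 + 324*I*√3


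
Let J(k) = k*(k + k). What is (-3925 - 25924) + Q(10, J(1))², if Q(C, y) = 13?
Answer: -29680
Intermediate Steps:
J(k) = 2*k² (J(k) = k*(2*k) = 2*k²)
(-3925 - 25924) + Q(10, J(1))² = (-3925 - 25924) + 13² = -29849 + 169 = -29680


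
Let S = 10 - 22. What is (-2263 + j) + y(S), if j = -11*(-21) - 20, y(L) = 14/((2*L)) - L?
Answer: -24487/12 ≈ -2040.6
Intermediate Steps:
S = -12
y(L) = -L + 7/L (y(L) = 14*(1/(2*L)) - L = 7/L - L = -L + 7/L)
j = 211 (j = 231 - 20 = 211)
(-2263 + j) + y(S) = (-2263 + 211) + (-1*(-12) + 7/(-12)) = -2052 + (12 + 7*(-1/12)) = -2052 + (12 - 7/12) = -2052 + 137/12 = -24487/12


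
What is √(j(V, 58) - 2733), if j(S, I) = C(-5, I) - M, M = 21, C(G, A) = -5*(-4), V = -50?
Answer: I*√2734 ≈ 52.288*I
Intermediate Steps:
C(G, A) = 20
j(S, I) = -1 (j(S, I) = 20 - 1*21 = 20 - 21 = -1)
√(j(V, 58) - 2733) = √(-1 - 2733) = √(-2734) = I*√2734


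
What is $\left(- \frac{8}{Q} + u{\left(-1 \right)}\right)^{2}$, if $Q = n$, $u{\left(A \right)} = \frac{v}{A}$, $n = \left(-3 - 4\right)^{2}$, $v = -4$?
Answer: $\frac{35344}{2401} \approx 14.721$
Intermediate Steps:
$n = 49$ ($n = \left(-7\right)^{2} = 49$)
$u{\left(A \right)} = - \frac{4}{A}$
$Q = 49$
$\left(- \frac{8}{Q} + u{\left(-1 \right)}\right)^{2} = \left(- \frac{8}{49} - \frac{4}{-1}\right)^{2} = \left(\left(-8\right) \frac{1}{49} - -4\right)^{2} = \left(- \frac{8}{49} + 4\right)^{2} = \left(\frac{188}{49}\right)^{2} = \frac{35344}{2401}$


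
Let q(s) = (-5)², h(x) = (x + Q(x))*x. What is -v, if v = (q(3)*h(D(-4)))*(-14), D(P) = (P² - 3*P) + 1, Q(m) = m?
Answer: 588700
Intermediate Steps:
D(P) = 1 + P² - 3*P
h(x) = 2*x² (h(x) = (x + x)*x = (2*x)*x = 2*x²)
q(s) = 25
v = -588700 (v = (25*(2*(1 + (-4)² - 3*(-4))²))*(-14) = (25*(2*(1 + 16 + 12)²))*(-14) = (25*(2*29²))*(-14) = (25*(2*841))*(-14) = (25*1682)*(-14) = 42050*(-14) = -588700)
-v = -1*(-588700) = 588700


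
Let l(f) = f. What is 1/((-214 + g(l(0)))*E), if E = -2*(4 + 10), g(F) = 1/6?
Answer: 3/17962 ≈ 0.00016702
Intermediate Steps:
g(F) = 1/6
E = -28 (E = -2*14 = -28)
1/((-214 + g(l(0)))*E) = 1/((-214 + 1/6)*(-28)) = 1/(-1283/6*(-28)) = 1/(17962/3) = 3/17962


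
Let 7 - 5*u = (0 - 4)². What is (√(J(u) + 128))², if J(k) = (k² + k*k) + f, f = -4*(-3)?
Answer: 3662/25 ≈ 146.48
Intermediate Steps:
u = -9/5 (u = 7/5 - (0 - 4)²/5 = 7/5 - ⅕*(-4)² = 7/5 - ⅕*16 = 7/5 - 16/5 = -9/5 ≈ -1.8000)
f = 12
J(k) = 12 + 2*k² (J(k) = (k² + k*k) + 12 = (k² + k²) + 12 = 2*k² + 12 = 12 + 2*k²)
(√(J(u) + 128))² = (√((12 + 2*(-9/5)²) + 128))² = (√((12 + 2*(81/25)) + 128))² = (√((12 + 162/25) + 128))² = (√(462/25 + 128))² = (√(3662/25))² = (√3662/5)² = 3662/25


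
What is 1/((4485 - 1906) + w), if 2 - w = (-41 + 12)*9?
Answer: 1/2842 ≈ 0.00035186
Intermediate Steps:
w = 263 (w = 2 - (-41 + 12)*9 = 2 - (-29)*9 = 2 - 1*(-261) = 2 + 261 = 263)
1/((4485 - 1906) + w) = 1/((4485 - 1906) + 263) = 1/(2579 + 263) = 1/2842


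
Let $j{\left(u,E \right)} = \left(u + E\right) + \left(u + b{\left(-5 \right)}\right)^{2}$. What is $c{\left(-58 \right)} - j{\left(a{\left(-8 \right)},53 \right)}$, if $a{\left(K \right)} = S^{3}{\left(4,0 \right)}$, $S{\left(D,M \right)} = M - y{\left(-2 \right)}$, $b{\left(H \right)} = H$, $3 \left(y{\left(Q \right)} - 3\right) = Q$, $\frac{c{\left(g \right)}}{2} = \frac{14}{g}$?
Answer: $- \frac{7488146}{21141} \approx -354.2$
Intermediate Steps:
$c{\left(g \right)} = \frac{28}{g}$ ($c{\left(g \right)} = 2 \frac{14}{g} = \frac{28}{g}$)
$y{\left(Q \right)} = 3 + \frac{Q}{3}$
$S{\left(D,M \right)} = - \frac{7}{3} + M$ ($S{\left(D,M \right)} = M - \left(3 + \frac{1}{3} \left(-2\right)\right) = M - \left(3 - \frac{2}{3}\right) = M - \frac{7}{3} = - \frac{7}{3} + M$)
$a{\left(K \right)} = - \frac{343}{27}$ ($a{\left(K \right)} = \left(- \frac{7}{3} + 0\right)^{3} = \left(- \frac{7}{3}\right)^{3} = - \frac{343}{27}$)
$j{\left(u,E \right)} = E + u + \left(-5 + u\right)^{2}$ ($j{\left(u,E \right)} = \left(u + E\right) + \left(u - 5\right)^{2} = \left(E + u\right) + \left(-5 + u\right)^{2} = E + u + \left(-5 + u\right)^{2}$)
$c{\left(-58 \right)} - j{\left(a{\left(-8 \right)},53 \right)} = \frac{28}{-58} - \left(53 - \frac{343}{27} + \left(-5 - \frac{343}{27}\right)^{2}\right) = 28 \left(- \frac{1}{58}\right) - \left(53 - \frac{343}{27} + \left(- \frac{478}{27}\right)^{2}\right) = - \frac{14}{29} - \left(53 - \frac{343}{27} + \frac{228484}{729}\right) = - \frac{14}{29} - \frac{257860}{729} = - \frac{7488146}{21141}$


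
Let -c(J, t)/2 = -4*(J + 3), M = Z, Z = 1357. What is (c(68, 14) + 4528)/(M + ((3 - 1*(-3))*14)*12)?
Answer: 5096/2365 ≈ 2.1548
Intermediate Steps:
M = 1357
c(J, t) = 24 + 8*J (c(J, t) = -(-8)*(J + 3) = -(-8)*(3 + J) = -2*(-12 - 4*J) = 24 + 8*J)
(c(68, 14) + 4528)/(M + ((3 - 1*(-3))*14)*12) = ((24 + 8*68) + 4528)/(1357 + ((3 - 1*(-3))*14)*12) = ((24 + 544) + 4528)/(1357 + ((3 + 3)*14)*12) = (568 + 4528)/(1357 + (6*14)*12) = 5096/(1357 + 84*12) = 5096/(1357 + 1008) = 5096/2365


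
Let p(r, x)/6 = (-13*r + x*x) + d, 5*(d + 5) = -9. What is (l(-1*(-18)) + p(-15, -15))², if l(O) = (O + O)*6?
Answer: 181602576/25 ≈ 7.2641e+6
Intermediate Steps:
d = -34/5 (d = -5 + (⅕)*(-9) = -5 - 9/5 = -34/5 ≈ -6.8000)
l(O) = 12*O (l(O) = (2*O)*6 = 12*O)
p(r, x) = -204/5 - 78*r + 6*x² (p(r, x) = 6*((-13*r + x*x) - 34/5) = 6*((-13*r + x²) - 34/5) = 6*((x² - 13*r) - 34/5) = 6*(-34/5 + x² - 13*r) = -204/5 - 78*r + 6*x²)
(l(-1*(-18)) + p(-15, -15))² = (12*(-1*(-18)) + (-204/5 - 78*(-15) + 6*(-15)²))² = (12*18 + (-204/5 + 1170 + 6*225))² = (216 + (-204/5 + 1170 + 1350))² = (216 + 12396/5)² = (13476/5)² = 181602576/25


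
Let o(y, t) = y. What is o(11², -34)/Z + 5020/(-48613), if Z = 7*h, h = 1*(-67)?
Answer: -8236553/22799497 ≈ -0.36126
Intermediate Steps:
h = -67
Z = -469 (Z = 7*(-67) = -469)
o(11², -34)/Z + 5020/(-48613) = 11²/(-469) + 5020/(-48613) = 121*(-1/469) + 5020*(-1/48613) = -121/469 - 5020/48613 = -8236553/22799497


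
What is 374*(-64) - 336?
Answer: -24272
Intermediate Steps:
374*(-64) - 336 = -23936 - 336 = -24272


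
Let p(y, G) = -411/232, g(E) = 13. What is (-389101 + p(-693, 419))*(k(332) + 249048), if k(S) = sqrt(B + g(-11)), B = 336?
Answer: -2810252744433/29 - 90271843*sqrt(349)/232 ≈ -9.6913e+10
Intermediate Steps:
p(y, G) = -411/232 (p(y, G) = -411*1/232 = -411/232)
k(S) = sqrt(349) (k(S) = sqrt(336 + 13) = sqrt(349))
(-389101 + p(-693, 419))*(k(332) + 249048) = (-389101 - 411/232)*(sqrt(349) + 249048) = -90271843*(249048 + sqrt(349))/232 = -2810252744433/29 - 90271843*sqrt(349)/232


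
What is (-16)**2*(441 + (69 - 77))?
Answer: 110848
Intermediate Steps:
(-16)**2*(441 + (69 - 77)) = 256*(441 - 8) = 256*433 = 110848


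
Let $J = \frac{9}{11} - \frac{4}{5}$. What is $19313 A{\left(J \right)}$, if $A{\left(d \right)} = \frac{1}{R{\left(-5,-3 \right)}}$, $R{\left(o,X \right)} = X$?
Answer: $- \frac{19313}{3} \approx -6437.7$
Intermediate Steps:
$J = \frac{1}{55}$ ($J = 9 \cdot \frac{1}{11} - \frac{4}{5} = \frac{9}{11} - \frac{4}{5} = \frac{1}{55} \approx 0.018182$)
$A{\left(d \right)} = - \frac{1}{3}$ ($A{\left(d \right)} = \frac{1}{-3} = - \frac{1}{3}$)
$19313 A{\left(J \right)} = 19313 \left(- \frac{1}{3}\right) = - \frac{19313}{3}$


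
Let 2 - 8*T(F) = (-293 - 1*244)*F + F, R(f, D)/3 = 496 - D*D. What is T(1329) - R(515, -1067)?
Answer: 14012089/4 ≈ 3.5030e+6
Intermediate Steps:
R(f, D) = 1488 - 3*D² (R(f, D) = 3*(496 - D*D) = 3*(496 - D²) = 1488 - 3*D²)
T(F) = ¼ + 67*F (T(F) = ¼ - ((-293 - 1*244)*F + F)/8 = ¼ - ((-293 - 244)*F + F)/8 = ¼ - (-537*F + F)/8 = ¼ - (-67)*F = ¼ + 67*F)
T(1329) - R(515, -1067) = (¼ + 67*1329) - (1488 - 3*(-1067)²) = (¼ + 89043) - (1488 - 3*1138489) = 356173/4 - (1488 - 3415467) = 356173/4 - 1*(-3413979) = 356173/4 + 3413979 = 14012089/4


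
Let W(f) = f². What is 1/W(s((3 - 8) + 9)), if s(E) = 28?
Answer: 1/784 ≈ 0.0012755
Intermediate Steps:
1/W(s((3 - 8) + 9)) = 1/(28²) = 1/784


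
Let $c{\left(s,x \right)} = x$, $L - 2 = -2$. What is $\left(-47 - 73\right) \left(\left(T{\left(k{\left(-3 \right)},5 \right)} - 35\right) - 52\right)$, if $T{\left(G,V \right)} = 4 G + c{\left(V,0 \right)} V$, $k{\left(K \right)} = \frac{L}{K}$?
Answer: $10440$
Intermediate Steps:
$L = 0$ ($L = 2 - 2 = 0$)
$k{\left(K \right)} = 0$ ($k{\left(K \right)} = \frac{0}{K} = 0$)
$T{\left(G,V \right)} = 4 G$ ($T{\left(G,V \right)} = 4 G + 0 V = 4 G + 0 = 4 G$)
$\left(-47 - 73\right) \left(\left(T{\left(k{\left(-3 \right)},5 \right)} - 35\right) - 52\right) = \left(-47 - 73\right) \left(\left(4 \cdot 0 - 35\right) - 52\right) = - 120 \left(\left(0 - 35\right) - 52\right) = - 120 \left(-35 - 52\right) = \left(-120\right) \left(-87\right) = 10440$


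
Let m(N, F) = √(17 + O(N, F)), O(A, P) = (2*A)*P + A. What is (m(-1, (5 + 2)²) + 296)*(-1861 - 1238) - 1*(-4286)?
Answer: -913018 - 3099*I*√82 ≈ -9.1302e+5 - 28063.0*I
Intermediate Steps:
O(A, P) = A + 2*A*P (O(A, P) = 2*A*P + A = A + 2*A*P)
m(N, F) = √(17 + N*(1 + 2*F))
(m(-1, (5 + 2)²) + 296)*(-1861 - 1238) - 1*(-4286) = (√(17 - (1 + 2*(5 + 2)²)) + 296)*(-1861 - 1238) - 1*(-4286) = (√(17 - (1 + 2*7²)) + 296)*(-3099) + 4286 = (√(17 - (1 + 2*49)) + 296)*(-3099) + 4286 = (√(17 - (1 + 98)) + 296)*(-3099) + 4286 = (√(17 - 1*99) + 296)*(-3099) + 4286 = (√(17 - 99) + 296)*(-3099) + 4286 = (√(-82) + 296)*(-3099) + 4286 = (I*√82 + 296)*(-3099) + 4286 = (296 + I*√82)*(-3099) + 4286 = (-917304 - 3099*I*√82) + 4286 = -913018 - 3099*I*√82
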